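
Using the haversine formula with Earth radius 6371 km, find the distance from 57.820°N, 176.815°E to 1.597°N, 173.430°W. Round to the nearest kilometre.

Δλ = -173.430 − 176.815 = -350.245°; wrapped into (−180°, 180°]: 9.755°.
Δφ = 1.597 − 57.820 = -56.223°.
a = sin²(Δφ/2) + cos φ₁ · cos φ₂ · sin²(Δλ/2) = 0.225868.
c = 2·atan2(√a, √(1−a)) = 0.99051 rad → d = 6371·c ≈ 6310.53 km.

6311 km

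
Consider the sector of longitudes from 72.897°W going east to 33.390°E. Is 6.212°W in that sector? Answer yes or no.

Yes

Band width going east from -72.897° to +33.390°: ((33.390 − -72.897) mod 360) = 106.287°.
Offset of -6.212° east of the west edge: ((-6.212 − -72.897) mod 360) = 66.685°.
66.685° ≤ 106.287° ⇒ inside.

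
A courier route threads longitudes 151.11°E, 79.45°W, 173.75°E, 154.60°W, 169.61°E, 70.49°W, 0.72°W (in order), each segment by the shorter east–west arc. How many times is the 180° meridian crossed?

5

Leg 1: +151.11° → -79.45°, shortest Δλ = 129.44° (east) — crosses 180°.
Leg 2: -79.45° → +173.75°, shortest Δλ = -106.8° (west) — crosses 180°.
Leg 3: +173.75° → -154.60°, shortest Δλ = 31.65° (east) — crosses 180°.
Leg 4: -154.60° → +169.61°, shortest Δλ = -35.79° (west) — crosses 180°.
Leg 5: +169.61° → -70.49°, shortest Δλ = 119.9° (east) — crosses 180°.
Leg 6: -70.49° → -0.72°, shortest Δλ = 69.77° (east) — does not cross 180°.
Total crossings: 5.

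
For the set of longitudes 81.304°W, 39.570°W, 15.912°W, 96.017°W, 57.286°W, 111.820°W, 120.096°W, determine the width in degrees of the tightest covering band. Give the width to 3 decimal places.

Sort the longitudes: -120.096°, -111.820°, -96.017°, -81.304°, -57.286°, -39.570°, -15.912°.
Eastward gaps between consecutive values (wrapping around): 8.276°, 15.803°, 14.713°, 24.018°, 17.716°, 23.658°, 255.816°.
Largest gap = 255.816° ⇒ minimal covering band is its complement: 360° − 255.816° = 104.184°.
Band runs from -120.096° eastward to -15.912°.

104.184°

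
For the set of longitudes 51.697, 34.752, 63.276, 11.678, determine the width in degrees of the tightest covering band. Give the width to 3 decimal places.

51.598°

Sort the longitudes: +11.678°, +34.752°, +51.697°, +63.276°.
Eastward gaps between consecutive values (wrapping around): 23.074°, 16.945°, 11.579°, 308.402°.
Largest gap = 308.402° ⇒ minimal covering band is its complement: 360° − 308.402° = 51.598°.
Band runs from +11.678° eastward to +63.276°.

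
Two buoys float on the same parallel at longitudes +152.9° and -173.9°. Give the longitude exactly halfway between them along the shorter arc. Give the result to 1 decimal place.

+169.5°

Signed shortest Δλ from +152.9° to -173.9° is +33.2°.
Midpoint longitude = +152.9° + (+33.2°)/2 = +152.9° + 16.6° = +169.5°.
(The naïve average (+152.9 + -173.9)/2 = -10.5° is on the wrong side of the globe.)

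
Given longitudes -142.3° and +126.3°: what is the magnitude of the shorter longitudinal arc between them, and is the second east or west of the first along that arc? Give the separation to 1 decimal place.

Raw difference: 126.3 − -142.3 = 268.6°.
Normalise into (−180°, 180°]: 268.6° − 360° = -91.4°.
Negative ⇒ the second point lies to the west; separation 91.4°.

91.4° west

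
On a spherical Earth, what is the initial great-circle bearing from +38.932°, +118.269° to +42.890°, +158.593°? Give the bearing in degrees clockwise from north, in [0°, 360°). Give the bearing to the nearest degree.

Δλ = 158.593 − 118.269 = 40.324°.
θ = atan2( sin Δλ · cos φ₂ , cos φ₁ · sin φ₂ − sin φ₁ · cos φ₂ · cos Δλ )
  = atan2(0.47411, 0.17842) = 69.378° → normalised to [0°, 360°): 69.378°.

69°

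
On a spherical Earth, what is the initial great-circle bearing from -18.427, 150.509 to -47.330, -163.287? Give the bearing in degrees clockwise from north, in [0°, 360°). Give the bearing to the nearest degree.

Δλ = -163.287 − 150.509 = -313.796°; wrapped into (−180°, 180°]: 46.204°.
θ = atan2( sin Δλ · cos φ₂ , cos φ₁ · sin φ₂ − sin φ₁ · cos φ₂ · cos Δλ )
  = atan2(0.48922, -0.54929) = 138.310° → normalised to [0°, 360°): 138.310°.

138°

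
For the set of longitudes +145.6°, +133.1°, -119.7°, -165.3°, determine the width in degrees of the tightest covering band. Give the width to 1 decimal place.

Sort the longitudes: -165.3°, -119.7°, +133.1°, +145.6°.
Eastward gaps between consecutive values (wrapping around): 45.6°, 252.8°, 12.5°, 49.1°.
Largest gap = 252.8° ⇒ minimal covering band is its complement: 360° − 252.8° = 107.2°.
Band runs from +133.1° eastward to -119.7°, crossing the antimeridian.

107.2°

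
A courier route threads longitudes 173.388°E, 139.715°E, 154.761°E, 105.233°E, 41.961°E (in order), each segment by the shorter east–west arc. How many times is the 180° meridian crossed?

Leg 1: +173.388° → +139.715°, shortest Δλ = -33.673° (west) — does not cross 180°.
Leg 2: +139.715° → +154.761°, shortest Δλ = 15.046° (east) — does not cross 180°.
Leg 3: +154.761° → +105.233°, shortest Δλ = -49.528° (west) — does not cross 180°.
Leg 4: +105.233° → +41.961°, shortest Δλ = -63.272° (west) — does not cross 180°.
Total crossings: 0.

0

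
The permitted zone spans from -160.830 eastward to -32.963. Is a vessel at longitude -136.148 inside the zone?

Band width going east from -160.830° to -32.963°: ((-32.963 − -160.830) mod 360) = 127.867°.
Offset of -136.148° east of the west edge: ((-136.148 − -160.830) mod 360) = 24.682°.
24.682° ≤ 127.867° ⇒ inside.

Yes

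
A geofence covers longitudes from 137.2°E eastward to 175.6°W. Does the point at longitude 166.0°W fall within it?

No

Band width going east from +137.2° to -175.6°: ((-175.6 − 137.2) mod 360) = 47.2°.
Offset of -166.0° east of the west edge: ((-166.0 − 137.2) mod 360) = 56.8°.
56.8° > 47.2° ⇒ outside.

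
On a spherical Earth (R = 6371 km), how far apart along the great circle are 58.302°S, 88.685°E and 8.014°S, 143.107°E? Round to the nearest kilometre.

Δλ = 143.107 − 88.685 = 54.422°.
Δφ = -8.014 − -58.302 = 50.288°.
a = sin²(Δφ/2) + cos φ₁ · cos φ₂ · sin²(Δλ/2) = 0.289330.
c = 2·atan2(√a, √(1−a)) = 1.13587 rad → d = 6371·c ≈ 7236.65 km.

7237 km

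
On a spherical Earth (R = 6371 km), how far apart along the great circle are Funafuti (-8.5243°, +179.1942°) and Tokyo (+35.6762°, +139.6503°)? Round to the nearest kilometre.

6426 km

Δλ = 139.6503 − 179.1942 = -39.5439°.
Δφ = 35.6762 − -8.5243 = 44.2005°.
a = sin²(Δφ/2) + cos φ₁ · cos φ₂ · sin²(Δλ/2) = 0.233477.
c = 2·atan2(√a, √(1−a)) = 1.00860 rad → d = 6371·c ≈ 6425.78 km.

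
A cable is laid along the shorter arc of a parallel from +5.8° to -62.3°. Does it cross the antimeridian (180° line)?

Signed shortest Δλ = ((-62.3 − 5.8 + 180) mod 360) − 180 = -68.1°.
Going west by 68.1° from +5.8° reaches -62.3° without touching 180°.

No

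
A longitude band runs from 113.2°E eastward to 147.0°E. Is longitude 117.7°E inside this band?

Band width going east from +113.2° to +147.0°: ((147.0 − 113.2) mod 360) = 33.8°.
Offset of +117.7° east of the west edge: ((117.7 − 113.2) mod 360) = 4.5°.
4.5° ≤ 33.8° ⇒ inside.

Yes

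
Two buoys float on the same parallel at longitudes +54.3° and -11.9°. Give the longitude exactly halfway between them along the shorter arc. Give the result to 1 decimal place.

Signed shortest Δλ from +54.3° to -11.9° is -66.2°.
Midpoint longitude = +54.3° + (-66.2°)/2 = +54.3° − 33.1° = +21.2°.

+21.2°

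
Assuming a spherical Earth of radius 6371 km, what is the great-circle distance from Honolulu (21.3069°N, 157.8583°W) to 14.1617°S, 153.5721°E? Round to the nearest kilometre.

6606 km

Δλ = 153.5721 − -157.8583 = 311.4304°; wrapped into (−180°, 180°]: -48.5696°.
Δφ = -14.1617 − 21.3069 = -35.4686°.
a = sin²(Δφ/2) + cos φ₁ · cos φ₂ · sin²(Δλ/2) = 0.245578.
c = 2·atan2(√a, √(1−a)) = 1.03695 rad → d = 6371·c ≈ 6606.44 km.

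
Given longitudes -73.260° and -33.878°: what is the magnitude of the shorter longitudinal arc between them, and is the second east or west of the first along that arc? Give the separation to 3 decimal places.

39.382° east

Raw difference: -33.878 − -73.260 = 39.382°.
Normalise into (−180°, 180°]: 39.382° stays 39.382°.
Positive ⇒ the second point lies to the east; separation 39.382°.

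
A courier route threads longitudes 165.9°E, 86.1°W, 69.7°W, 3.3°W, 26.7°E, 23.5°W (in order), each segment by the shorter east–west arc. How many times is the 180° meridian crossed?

1

Leg 1: +165.9° → -86.1°, shortest Δλ = 108.0° (east) — crosses 180°.
Leg 2: -86.1° → -69.7°, shortest Δλ = 16.4° (east) — does not cross 180°.
Leg 3: -69.7° → -3.3°, shortest Δλ = 66.4° (east) — does not cross 180°.
Leg 4: -3.3° → +26.7°, shortest Δλ = 30.0° (east) — does not cross 180°.
Leg 5: +26.7° → -23.5°, shortest Δλ = -50.2° (west) — does not cross 180°.
Total crossings: 1.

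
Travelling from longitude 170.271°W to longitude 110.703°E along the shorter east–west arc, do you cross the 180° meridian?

Yes

Naïve |110.703 − -170.271| = 280.974° > 180°, so the shorter arc goes the other way round — across 180°.
Signed shortest Δλ = ((110.703 − -170.271 + 180) mod 360) − 180 = -79.026°.
Going west by 79.026° from -170.271° passes through 180° before reaching +110.703°.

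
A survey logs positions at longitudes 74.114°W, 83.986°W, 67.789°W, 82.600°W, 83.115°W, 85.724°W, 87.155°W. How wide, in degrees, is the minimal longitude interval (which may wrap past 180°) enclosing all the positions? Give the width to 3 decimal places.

19.366°

Sort the longitudes: -87.155°, -85.724°, -83.986°, -83.115°, -82.600°, -74.114°, -67.789°.
Eastward gaps between consecutive values (wrapping around): 1.431°, 1.738°, 0.871°, 0.515°, 8.486°, 6.325°, 340.634°.
Largest gap = 340.634° ⇒ minimal covering band is its complement: 360° − 340.634° = 19.366°.
Band runs from -87.155° eastward to -67.789°.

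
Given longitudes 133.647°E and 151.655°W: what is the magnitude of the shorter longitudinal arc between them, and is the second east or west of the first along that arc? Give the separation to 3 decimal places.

74.698° east

Raw difference: -151.655 − 133.647 = -285.302°.
Normalise into (−180°, 180°]: -285.302° + 360° = 74.698°.
Positive ⇒ the second point lies to the east; separation 74.698°.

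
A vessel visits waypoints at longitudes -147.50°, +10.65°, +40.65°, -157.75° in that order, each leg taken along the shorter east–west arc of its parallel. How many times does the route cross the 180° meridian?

Leg 1: -147.50° → +10.65°, shortest Δλ = 158.15° (east) — does not cross 180°.
Leg 2: +10.65° → +40.65°, shortest Δλ = 30.0° (east) — does not cross 180°.
Leg 3: +40.65° → -157.75°, shortest Δλ = 161.6° (east) — crosses 180°.
Total crossings: 1.

1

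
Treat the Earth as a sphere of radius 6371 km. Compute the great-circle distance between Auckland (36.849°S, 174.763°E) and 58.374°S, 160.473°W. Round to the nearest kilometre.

2993 km

Δλ = -160.473 − 174.763 = -335.236°; wrapped into (−180°, 180°]: 24.764°.
Δφ = -58.374 − -36.849 = -21.525°.
a = sin²(Δφ/2) + cos φ₁ · cos φ₂ · sin²(Δλ/2) = 0.054165.
c = 2·atan2(√a, √(1−a)) = 0.46977 rad → d = 6371·c ≈ 2992.93 km.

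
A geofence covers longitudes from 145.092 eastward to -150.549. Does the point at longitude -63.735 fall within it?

No

Band width going east from +145.092° to -150.549°: ((-150.549 − 145.092) mod 360) = 64.359°.
Offset of -63.735° east of the west edge: ((-63.735 − 145.092) mod 360) = 151.173°.
151.173° > 64.359° ⇒ outside.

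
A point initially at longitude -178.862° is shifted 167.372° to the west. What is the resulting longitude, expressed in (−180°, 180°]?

Start at -178.862°; shift −167.372° → -346.234°.
-346.234° lies outside (−180°, 180°]; add 360° → +13.766°.

+13.766°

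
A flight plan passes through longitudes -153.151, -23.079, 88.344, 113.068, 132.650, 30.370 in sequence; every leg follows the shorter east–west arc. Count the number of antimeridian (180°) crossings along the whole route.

0

Leg 1: -153.151° → -23.079°, shortest Δλ = 130.072° (east) — does not cross 180°.
Leg 2: -23.079° → +88.344°, shortest Δλ = 111.423° (east) — does not cross 180°.
Leg 3: +88.344° → +113.068°, shortest Δλ = 24.724° (east) — does not cross 180°.
Leg 4: +113.068° → +132.650°, shortest Δλ = 19.582° (east) — does not cross 180°.
Leg 5: +132.650° → +30.370°, shortest Δλ = -102.28° (west) — does not cross 180°.
Total crossings: 0.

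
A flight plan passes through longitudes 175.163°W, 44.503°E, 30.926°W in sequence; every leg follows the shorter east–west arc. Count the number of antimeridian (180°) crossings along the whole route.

Leg 1: -175.163° → +44.503°, shortest Δλ = -140.334° (west) — crosses 180°.
Leg 2: +44.503° → -30.926°, shortest Δλ = -75.429° (west) — does not cross 180°.
Total crossings: 1.

1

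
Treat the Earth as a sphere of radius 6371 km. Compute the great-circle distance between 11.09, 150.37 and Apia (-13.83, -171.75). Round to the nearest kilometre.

Δλ = -171.75 − 150.37 = -322.12°; wrapped into (−180°, 180°]: 37.88°.
Δφ = -13.83 − 11.09 = -24.92°.
a = sin²(Δφ/2) + cos φ₁ · cos φ₂ · sin²(Δλ/2) = 0.146938.
c = 2·atan2(√a, √(1−a)) = 0.78679 rad → d = 6371·c ≈ 5012.62 km.

5013 km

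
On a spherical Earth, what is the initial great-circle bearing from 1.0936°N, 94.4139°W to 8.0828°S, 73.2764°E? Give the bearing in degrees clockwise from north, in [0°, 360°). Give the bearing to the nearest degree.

Δλ = 73.2764 − -94.4139 = 167.6903°.
θ = atan2( sin Δλ · cos φ₂ , cos φ₁ · sin φ₂ − sin φ₁ · cos φ₂ · cos Δλ )
  = atan2(0.21108, -0.12212) = 120.051° → normalised to [0°, 360°): 120.051°.

120°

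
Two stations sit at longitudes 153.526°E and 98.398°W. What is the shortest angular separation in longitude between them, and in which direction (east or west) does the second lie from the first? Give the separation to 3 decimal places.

Raw difference: -98.398 − 153.526 = -251.924°.
Normalise into (−180°, 180°]: -251.924° + 360° = 108.076°.
Positive ⇒ the second point lies to the east; separation 108.076°.

108.076° east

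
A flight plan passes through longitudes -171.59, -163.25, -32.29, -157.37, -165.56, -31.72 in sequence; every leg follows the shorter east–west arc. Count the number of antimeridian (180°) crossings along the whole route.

Leg 1: -171.59° → -163.25°, shortest Δλ = 8.34° (east) — does not cross 180°.
Leg 2: -163.25° → -32.29°, shortest Δλ = 130.96° (east) — does not cross 180°.
Leg 3: -32.29° → -157.37°, shortest Δλ = -125.08° (west) — does not cross 180°.
Leg 4: -157.37° → -165.56°, shortest Δλ = -8.19° (west) — does not cross 180°.
Leg 5: -165.56° → -31.72°, shortest Δλ = 133.84° (east) — does not cross 180°.
Total crossings: 0.

0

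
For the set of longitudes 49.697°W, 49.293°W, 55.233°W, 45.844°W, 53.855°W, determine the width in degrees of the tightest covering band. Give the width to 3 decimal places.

9.389°

Sort the longitudes: -55.233°, -53.855°, -49.697°, -49.293°, -45.844°.
Eastward gaps between consecutive values (wrapping around): 1.378°, 4.158°, 0.404°, 3.449°, 350.611°.
Largest gap = 350.611° ⇒ minimal covering band is its complement: 360° − 350.611° = 9.389°.
Band runs from -55.233° eastward to -45.844°.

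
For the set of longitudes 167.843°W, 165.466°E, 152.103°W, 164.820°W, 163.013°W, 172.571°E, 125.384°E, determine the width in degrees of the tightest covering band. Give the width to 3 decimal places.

82.513°

Sort the longitudes: -167.843°, -164.820°, -163.013°, -152.103°, +125.384°, +165.466°, +172.571°.
Eastward gaps between consecutive values (wrapping around): 3.023°, 1.807°, 10.910°, 277.487°, 40.082°, 7.105°, 19.586°.
Largest gap = 277.487° ⇒ minimal covering band is its complement: 360° − 277.487° = 82.513°.
Band runs from +125.384° eastward to -152.103°, crossing the antimeridian.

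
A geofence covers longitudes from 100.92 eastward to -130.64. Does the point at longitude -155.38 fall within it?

Yes

Band width going east from +100.92° to -130.64°: ((-130.64 − 100.92) mod 360) = 128.44°.
Offset of -155.38° east of the west edge: ((-155.38 − 100.92) mod 360) = 103.70°.
103.70° ≤ 128.44° ⇒ inside.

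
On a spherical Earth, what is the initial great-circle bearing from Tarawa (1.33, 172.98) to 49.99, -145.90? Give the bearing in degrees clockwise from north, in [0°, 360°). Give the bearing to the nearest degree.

29°

Δλ = -145.90 − 172.98 = -318.88°; wrapped into (−180°, 180°]: 41.12°.
θ = atan2( sin Δλ · cos φ₂ , cos φ₁ · sin φ₂ − sin φ₁ · cos φ₂ · cos Δλ )
  = atan2(0.42281, 0.75448) = 29.266° → normalised to [0°, 360°): 29.266°.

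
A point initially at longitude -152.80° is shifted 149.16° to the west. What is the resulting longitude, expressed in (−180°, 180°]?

+58.04°

Start at -152.80°; shift −149.16° → -301.96°.
-301.96° lies outside (−180°, 180°]; add 360° → +58.04°.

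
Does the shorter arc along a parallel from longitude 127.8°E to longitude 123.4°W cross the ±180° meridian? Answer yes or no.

Naïve |-123.4 − 127.8| = 251.2° > 180°, so the shorter arc goes the other way round — across 180°.
Signed shortest Δλ = ((-123.4 − 127.8 + 180) mod 360) − 180 = 108.8°.
Going east by 108.8° from +127.8° passes through 180° before reaching -123.4°.

Yes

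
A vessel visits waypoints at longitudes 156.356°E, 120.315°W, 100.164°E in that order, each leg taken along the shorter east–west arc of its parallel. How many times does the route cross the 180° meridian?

2

Leg 1: +156.356° → -120.315°, shortest Δλ = 83.329° (east) — crosses 180°.
Leg 2: -120.315° → +100.164°, shortest Δλ = -139.521° (west) — crosses 180°.
Total crossings: 2.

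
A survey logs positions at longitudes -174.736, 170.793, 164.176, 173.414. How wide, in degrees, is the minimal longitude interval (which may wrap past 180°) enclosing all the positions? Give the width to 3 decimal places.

21.088°

Sort the longitudes: -174.736°, +164.176°, +170.793°, +173.414°.
Eastward gaps between consecutive values (wrapping around): 338.912°, 6.617°, 2.621°, 11.850°.
Largest gap = 338.912° ⇒ minimal covering band is its complement: 360° − 338.912° = 21.088°.
Band runs from +164.176° eastward to -174.736°, crossing the antimeridian.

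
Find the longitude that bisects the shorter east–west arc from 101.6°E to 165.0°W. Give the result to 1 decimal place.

148.3°E

Signed shortest Δλ from +101.6° to -165.0° is +93.4°.
Midpoint longitude = +101.6° + (+93.4°)/2 = +101.6° + 46.7° = +148.3°.
(The naïve average (+101.6 + -165.0)/2 = -31.7° is on the wrong side of the globe.)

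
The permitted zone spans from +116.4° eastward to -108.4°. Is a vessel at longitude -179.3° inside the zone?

Band width going east from +116.4° to -108.4°: ((-108.4 − 116.4) mod 360) = 135.2°.
Offset of -179.3° east of the west edge: ((-179.3 − 116.4) mod 360) = 64.3°.
64.3° ≤ 135.2° ⇒ inside.

Yes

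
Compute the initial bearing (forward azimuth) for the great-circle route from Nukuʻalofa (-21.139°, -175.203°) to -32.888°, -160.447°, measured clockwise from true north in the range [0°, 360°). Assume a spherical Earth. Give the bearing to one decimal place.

135.0°

Δλ = -160.447 − -175.203 = 14.756°.
θ = atan2( sin Δλ · cos φ₂ , cos φ₁ · sin φ₂ − sin φ₁ · cos φ₂ · cos Δλ )
  = atan2(0.21388, -0.21361) = 134.964° → normalised to [0°, 360°): 134.964°.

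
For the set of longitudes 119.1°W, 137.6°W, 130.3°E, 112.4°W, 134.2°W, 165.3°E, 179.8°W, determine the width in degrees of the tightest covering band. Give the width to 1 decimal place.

117.3°

Sort the longitudes: -179.8°, -137.6°, -134.2°, -119.1°, -112.4°, +130.3°, +165.3°.
Eastward gaps between consecutive values (wrapping around): 42.2°, 3.4°, 15.1°, 6.7°, 242.7°, 35.0°, 14.9°.
Largest gap = 242.7° ⇒ minimal covering band is its complement: 360° − 242.7° = 117.3°.
Band runs from +130.3° eastward to -112.4°, crossing the antimeridian.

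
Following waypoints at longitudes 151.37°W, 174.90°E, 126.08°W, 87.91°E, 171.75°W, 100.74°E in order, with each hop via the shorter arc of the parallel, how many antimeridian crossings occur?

5

Leg 1: -151.37° → +174.90°, shortest Δλ = -33.73° (west) — crosses 180°.
Leg 2: +174.90° → -126.08°, shortest Δλ = 59.02° (east) — crosses 180°.
Leg 3: -126.08° → +87.91°, shortest Δλ = -146.01° (west) — crosses 180°.
Leg 4: +87.91° → -171.75°, shortest Δλ = 100.34° (east) — crosses 180°.
Leg 5: -171.75° → +100.74°, shortest Δλ = -87.51° (west) — crosses 180°.
Total crossings: 5.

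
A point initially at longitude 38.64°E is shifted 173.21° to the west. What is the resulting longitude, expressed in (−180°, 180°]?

Start at +38.64°; shift −173.21° → -134.57°.
-134.57° already lies in (−180°, 180°].

134.57°W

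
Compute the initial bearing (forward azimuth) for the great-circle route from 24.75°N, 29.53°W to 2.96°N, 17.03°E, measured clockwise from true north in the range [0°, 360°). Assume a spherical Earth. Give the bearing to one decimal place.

Δλ = 17.03 − -29.53 = 46.56°.
θ = atan2( sin Δλ · cos φ₂ , cos φ₁ · sin φ₂ − sin φ₁ · cos φ₂ · cos Δλ )
  = atan2(0.72513, -0.24059) = 108.355° → normalised to [0°, 360°): 108.355°.

108.4°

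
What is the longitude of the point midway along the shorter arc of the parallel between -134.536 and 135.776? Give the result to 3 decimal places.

Signed shortest Δλ from -134.536° to +135.776° is -89.688°.
Midpoint longitude = -134.536° + (-89.688°)/2 = -134.536° − 44.844° = -179.380°.
(The naïve average (-134.536 + +135.776)/2 = 0.62° is on the wrong side of the globe.)

-179.380°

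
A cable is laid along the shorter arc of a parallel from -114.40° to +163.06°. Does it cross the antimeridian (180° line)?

Naïve |163.06 − -114.40| = 277.46° > 180°, so the shorter arc goes the other way round — across 180°.
Signed shortest Δλ = ((163.06 − -114.40 + 180) mod 360) − 180 = -82.54°.
Going west by 82.54° from -114.40° passes through 180° before reaching +163.06°.

Yes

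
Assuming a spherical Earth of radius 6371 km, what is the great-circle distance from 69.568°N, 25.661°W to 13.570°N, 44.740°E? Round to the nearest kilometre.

Δλ = 44.740 − -25.661 = 70.401°.
Δφ = 13.570 − 69.568 = -55.998°.
a = sin²(Δφ/2) + cos φ₁ · cos φ₂ · sin²(Δλ/2) = 0.333149.
c = 2·atan2(√a, √(1−a)) = 1.23057 rad → d = 6371·c ≈ 7839.95 km.

7840 km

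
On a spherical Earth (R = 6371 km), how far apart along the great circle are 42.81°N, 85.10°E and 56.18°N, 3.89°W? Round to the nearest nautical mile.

3310 nmi

Δλ = -3.89 − 85.10 = -88.99°.
Δφ = 56.18 − 42.81 = 13.37°.
a = sin²(Δφ/2) + cos φ₁ · cos φ₂ · sin²(Δλ/2) = 0.214112.
c = 2·atan2(√a, √(1−a)) = 0.96213 rad → d = 6371·c ≈ 6129.71 km ≈ 3309.78 nmi.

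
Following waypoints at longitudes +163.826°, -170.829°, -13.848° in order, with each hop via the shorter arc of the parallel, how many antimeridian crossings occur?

1

Leg 1: +163.826° → -170.829°, shortest Δλ = 25.345° (east) — crosses 180°.
Leg 2: -170.829° → -13.848°, shortest Δλ = 156.981° (east) — does not cross 180°.
Total crossings: 1.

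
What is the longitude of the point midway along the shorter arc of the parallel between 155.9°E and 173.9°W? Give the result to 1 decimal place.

171.0°E

Signed shortest Δλ from +155.9° to -173.9° is +30.2°.
Midpoint longitude = +155.9° + (+30.2°)/2 = +155.9° + 15.1° = +171.0°.
(The naïve average (+155.9 + -173.9)/2 = -9.0° is on the wrong side of the globe.)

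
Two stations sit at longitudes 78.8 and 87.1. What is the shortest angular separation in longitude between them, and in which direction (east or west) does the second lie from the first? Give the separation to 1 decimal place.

8.3° east

Raw difference: 87.1 − 78.8 = 8.3°.
Normalise into (−180°, 180°]: 8.3° stays 8.3°.
Positive ⇒ the second point lies to the east; separation 8.3°.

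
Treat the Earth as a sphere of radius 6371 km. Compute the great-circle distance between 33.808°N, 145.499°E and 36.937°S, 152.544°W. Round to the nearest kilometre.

Δλ = -152.544 − 145.499 = -298.043°; wrapped into (−180°, 180°]: 61.957°.
Δφ = -36.937 − 33.808 = -70.745°.
a = sin²(Δφ/2) + cos φ₁ · cos φ₂ · sin²(Δλ/2) = 0.511066.
c = 2·atan2(√a, √(1−a)) = 1.59293 rad → d = 6371·c ≈ 10148.56 km.

10149 km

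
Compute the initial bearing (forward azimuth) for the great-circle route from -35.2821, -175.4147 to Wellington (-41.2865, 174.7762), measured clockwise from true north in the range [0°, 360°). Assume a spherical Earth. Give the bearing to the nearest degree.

229°

Δλ = 174.7762 − -175.4147 = 350.1909°; wrapped into (−180°, 180°]: -9.8091°.
θ = atan2( sin Δλ · cos φ₂ , cos φ₁ · sin φ₂ − sin φ₁ · cos φ₂ · cos Δλ )
  = atan2(-0.12802, -0.11095) = -130.915° → normalised to [0°, 360°): 229.085°.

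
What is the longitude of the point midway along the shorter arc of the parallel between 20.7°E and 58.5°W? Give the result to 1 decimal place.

Signed shortest Δλ from +20.7° to -58.5° is -79.2°.
Midpoint longitude = +20.7° + (-79.2°)/2 = +20.7° − 39.6° = -18.9°.

18.9°W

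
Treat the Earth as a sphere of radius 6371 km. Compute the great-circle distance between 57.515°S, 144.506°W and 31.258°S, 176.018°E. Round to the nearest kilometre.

4183 km

Δλ = 176.018 − -144.506 = 320.524°; wrapped into (−180°, 180°]: -39.476°.
Δφ = -31.258 − -57.515 = 26.257°.
a = sin²(Δφ/2) + cos φ₁ · cos φ₂ · sin²(Δλ/2) = 0.103955.
c = 2·atan2(√a, √(1−a)) = 0.65657 rad → d = 6371·c ≈ 4183.01 km.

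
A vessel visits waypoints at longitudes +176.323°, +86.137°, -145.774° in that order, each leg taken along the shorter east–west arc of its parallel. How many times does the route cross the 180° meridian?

Leg 1: +176.323° → +86.137°, shortest Δλ = -90.186° (west) — does not cross 180°.
Leg 2: +86.137° → -145.774°, shortest Δλ = 128.089° (east) — crosses 180°.
Total crossings: 1.

1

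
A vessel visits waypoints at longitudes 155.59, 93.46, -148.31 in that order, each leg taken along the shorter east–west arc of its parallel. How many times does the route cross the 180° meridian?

1

Leg 1: +155.59° → +93.46°, shortest Δλ = -62.13° (west) — does not cross 180°.
Leg 2: +93.46° → -148.31°, shortest Δλ = 118.23° (east) — crosses 180°.
Total crossings: 1.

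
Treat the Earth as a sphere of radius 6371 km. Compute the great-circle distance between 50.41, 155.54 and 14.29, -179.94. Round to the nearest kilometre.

Δλ = -179.94 − 155.54 = -335.48°; wrapped into (−180°, 180°]: 24.52°.
Δφ = 14.29 − 50.41 = -36.12°.
a = sin²(Δφ/2) + cos φ₁ · cos φ₂ · sin²(Δλ/2) = 0.123955.
c = 2·atan2(√a, √(1−a)) = 0.71957 rad → d = 6371·c ≈ 4584.38 km.

4584 km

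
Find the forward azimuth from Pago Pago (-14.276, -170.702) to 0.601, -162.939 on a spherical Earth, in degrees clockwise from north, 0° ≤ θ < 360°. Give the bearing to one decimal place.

28.0°

Δλ = -162.939 − -170.702 = 7.763°.
θ = atan2( sin Δλ · cos φ₂ , cos φ₁ · sin φ₂ − sin φ₁ · cos φ₂ · cos Δλ )
  = atan2(0.13507, 0.25449) = 27.957° → normalised to [0°, 360°): 27.957°.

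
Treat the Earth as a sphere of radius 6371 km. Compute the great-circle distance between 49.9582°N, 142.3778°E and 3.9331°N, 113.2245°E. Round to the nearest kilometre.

5803 km

Δλ = 113.2245 − 142.3778 = -29.1533°.
Δφ = 3.9331 − 49.9582 = -46.0251°.
a = sin²(Δφ/2) + cos φ₁ · cos φ₂ · sin²(Δλ/2) = 0.193482.
c = 2·atan2(√a, √(1−a)) = 0.91090 rad → d = 6371·c ≈ 5803.34 km.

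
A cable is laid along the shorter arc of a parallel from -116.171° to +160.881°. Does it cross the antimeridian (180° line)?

Naïve |160.881 − -116.171| = 277.052° > 180°, so the shorter arc goes the other way round — across 180°.
Signed shortest Δλ = ((160.881 − -116.171 + 180) mod 360) − 180 = -82.948°.
Going west by 82.948° from -116.171° passes through 180° before reaching +160.881°.

Yes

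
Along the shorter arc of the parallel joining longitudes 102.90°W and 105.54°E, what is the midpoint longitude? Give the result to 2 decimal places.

Signed shortest Δλ from -102.90° to +105.54° is -151.56°.
Midpoint longitude = -102.90° + (-151.56°)/2 = -102.90° − 75.78° = -178.68°.
(The naïve average (-102.90 + +105.54)/2 = 1.32° is on the wrong side of the globe.)

178.68°W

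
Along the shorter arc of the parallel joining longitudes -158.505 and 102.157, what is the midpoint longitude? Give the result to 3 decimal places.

Signed shortest Δλ from -158.505° to +102.157° is -99.338°.
Midpoint longitude = -158.505° + (-99.338°)/2 = -158.505° − 49.669° = -208.174°.
Normalise into (−180°, 180°]: +151.826°.
(The naïve average (-158.505 + +102.157)/2 = -28.174° is on the wrong side of the globe.)

+151.826°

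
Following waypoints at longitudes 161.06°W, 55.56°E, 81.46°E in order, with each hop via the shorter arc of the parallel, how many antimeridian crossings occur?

1

Leg 1: -161.06° → +55.56°, shortest Δλ = -143.38° (west) — crosses 180°.
Leg 2: +55.56° → +81.46°, shortest Δλ = 25.9° (east) — does not cross 180°.
Total crossings: 1.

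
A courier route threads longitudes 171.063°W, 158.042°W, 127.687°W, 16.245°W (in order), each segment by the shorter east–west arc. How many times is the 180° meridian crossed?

Leg 1: -171.063° → -158.042°, shortest Δλ = 13.021° (east) — does not cross 180°.
Leg 2: -158.042° → -127.687°, shortest Δλ = 30.355° (east) — does not cross 180°.
Leg 3: -127.687° → -16.245°, shortest Δλ = 111.442° (east) — does not cross 180°.
Total crossings: 0.

0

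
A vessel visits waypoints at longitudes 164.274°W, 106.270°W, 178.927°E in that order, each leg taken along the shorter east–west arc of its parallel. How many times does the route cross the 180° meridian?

Leg 1: -164.274° → -106.270°, shortest Δλ = 58.004° (east) — does not cross 180°.
Leg 2: -106.270° → +178.927°, shortest Δλ = -74.803° (west) — crosses 180°.
Total crossings: 1.

1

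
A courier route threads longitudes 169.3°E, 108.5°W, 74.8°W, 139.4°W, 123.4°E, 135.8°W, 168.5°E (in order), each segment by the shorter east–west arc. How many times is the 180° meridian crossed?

4

Leg 1: +169.3° → -108.5°, shortest Δλ = 82.2° (east) — crosses 180°.
Leg 2: -108.5° → -74.8°, shortest Δλ = 33.7° (east) — does not cross 180°.
Leg 3: -74.8° → -139.4°, shortest Δλ = -64.6° (west) — does not cross 180°.
Leg 4: -139.4° → +123.4°, shortest Δλ = -97.2° (west) — crosses 180°.
Leg 5: +123.4° → -135.8°, shortest Δλ = 100.8° (east) — crosses 180°.
Leg 6: -135.8° → +168.5°, shortest Δλ = -55.7° (west) — crosses 180°.
Total crossings: 4.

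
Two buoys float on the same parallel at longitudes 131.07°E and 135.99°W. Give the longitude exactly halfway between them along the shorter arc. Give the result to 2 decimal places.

Signed shortest Δλ from +131.07° to -135.99° is +92.94°.
Midpoint longitude = +131.07° + (+92.94°)/2 = +131.07° + 46.47° = +177.54°.
(The naïve average (+131.07 + -135.99)/2 = -2.46° is on the wrong side of the globe.)

177.54°E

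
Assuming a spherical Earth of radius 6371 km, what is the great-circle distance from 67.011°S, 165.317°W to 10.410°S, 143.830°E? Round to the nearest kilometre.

Δλ = 143.830 − -165.317 = 309.147°; wrapped into (−180°, 180°]: -50.853°.
Δφ = -10.410 − -67.011 = 56.601°.
a = sin²(Δφ/2) + cos φ₁ · cos φ₂ · sin²(Δλ/2) = 0.295578.
c = 2·atan2(√a, √(1−a)) = 1.14961 rad → d = 6371·c ≈ 7324.16 km.

7324 km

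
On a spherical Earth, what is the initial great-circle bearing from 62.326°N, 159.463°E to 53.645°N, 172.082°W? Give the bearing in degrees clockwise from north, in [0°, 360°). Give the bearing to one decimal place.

Δλ = -172.082 − 159.463 = -331.545°; wrapped into (−180°, 180°]: 28.455°.
θ = atan2( sin Δλ · cos φ₂ , cos φ₁ · sin φ₂ − sin φ₁ · cos φ₂ · cos Δλ )
  = atan2(0.28244, -0.08751) = 107.215° → normalised to [0°, 360°): 107.215°.

107.2°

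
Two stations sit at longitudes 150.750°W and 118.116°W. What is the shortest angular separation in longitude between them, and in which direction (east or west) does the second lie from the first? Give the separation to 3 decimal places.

32.634° east

Raw difference: -118.116 − -150.750 = 32.634°.
Normalise into (−180°, 180°]: 32.634° stays 32.634°.
Positive ⇒ the second point lies to the east; separation 32.634°.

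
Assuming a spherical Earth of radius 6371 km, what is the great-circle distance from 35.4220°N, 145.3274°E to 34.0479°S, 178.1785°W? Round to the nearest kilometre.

8605 km

Δλ = -178.1785 − 145.3274 = -323.5059°; wrapped into (−180°, 180°]: 36.4941°.
Δφ = -34.0479 − 35.4220 = -69.4699°.
a = sin²(Δφ/2) + cos φ₁ · cos φ₂ · sin²(Δλ/2) = 0.390848.
c = 2·atan2(√a, √(1−a)) = 1.35072 rad → d = 6371·c ≈ 8605.44 km.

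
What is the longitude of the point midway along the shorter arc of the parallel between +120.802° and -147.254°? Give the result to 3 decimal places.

Signed shortest Δλ from +120.802° to -147.254° is +91.944°.
Midpoint longitude = +120.802° + (+91.944°)/2 = +120.802° + 45.972° = +166.774°.
(The naïve average (+120.802 + -147.254)/2 = -13.226° is on the wrong side of the globe.)

+166.774°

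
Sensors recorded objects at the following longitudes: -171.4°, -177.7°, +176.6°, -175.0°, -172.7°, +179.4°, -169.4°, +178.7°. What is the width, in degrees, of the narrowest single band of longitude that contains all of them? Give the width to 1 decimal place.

14.0°

Sort the longitudes: -177.7°, -175.0°, -172.7°, -171.4°, -169.4°, +176.6°, +178.7°, +179.4°.
Eastward gaps between consecutive values (wrapping around): 2.7°, 2.3°, 1.3°, 2.0°, 346.0°, 2.1°, 0.7°, 2.9°.
Largest gap = 346.0° ⇒ minimal covering band is its complement: 360° − 346.0° = 14.0°.
Band runs from +176.6° eastward to -169.4°, crossing the antimeridian.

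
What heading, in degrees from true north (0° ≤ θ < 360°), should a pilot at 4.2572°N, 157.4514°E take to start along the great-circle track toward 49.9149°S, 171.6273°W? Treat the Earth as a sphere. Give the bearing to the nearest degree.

Δλ = -171.6273 − 157.4514 = -329.0787°; wrapped into (−180°, 180°]: 30.9213°.
θ = atan2( sin Δλ · cos φ₂ , cos φ₁ · sin φ₂ − sin φ₁ · cos φ₂ · cos Δλ )
  = atan2(0.33089, -0.80399) = 157.630° → normalised to [0°, 360°): 157.630°.

158°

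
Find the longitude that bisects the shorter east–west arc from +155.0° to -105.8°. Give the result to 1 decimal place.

Signed shortest Δλ from +155.0° to -105.8° is +99.2°.
Midpoint longitude = +155.0° + (+99.2°)/2 = +155.0° + 49.6° = +204.6°.
Normalise into (−180°, 180°]: -155.4°.
(The naïve average (+155.0 + -105.8)/2 = 24.6° is on the wrong side of the globe.)

-155.4°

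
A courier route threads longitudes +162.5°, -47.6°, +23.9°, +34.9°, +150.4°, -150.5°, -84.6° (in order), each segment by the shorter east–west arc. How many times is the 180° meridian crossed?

2

Leg 1: +162.5° → -47.6°, shortest Δλ = 149.9° (east) — crosses 180°.
Leg 2: -47.6° → +23.9°, shortest Δλ = 71.5° (east) — does not cross 180°.
Leg 3: +23.9° → +34.9°, shortest Δλ = 11.0° (east) — does not cross 180°.
Leg 4: +34.9° → +150.4°, shortest Δλ = 115.5° (east) — does not cross 180°.
Leg 5: +150.4° → -150.5°, shortest Δλ = 59.1° (east) — crosses 180°.
Leg 6: -150.5° → -84.6°, shortest Δλ = 65.9° (east) — does not cross 180°.
Total crossings: 2.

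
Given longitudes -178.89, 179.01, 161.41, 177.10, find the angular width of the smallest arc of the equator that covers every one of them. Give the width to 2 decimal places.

19.70°

Sort the longitudes: -178.89°, +161.41°, +177.10°, +179.01°.
Eastward gaps between consecutive values (wrapping around): 340.30°, 15.69°, 1.91°, 2.10°.
Largest gap = 340.30° ⇒ minimal covering band is its complement: 360° − 340.30° = 19.70°.
Band runs from +161.41° eastward to -178.89°, crossing the antimeridian.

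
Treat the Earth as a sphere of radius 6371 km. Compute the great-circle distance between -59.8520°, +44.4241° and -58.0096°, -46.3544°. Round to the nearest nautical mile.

2590 nmi

Δλ = -46.3544 − 44.4241 = -90.7785°.
Δφ = -58.0096 − -59.8520 = 1.8424°.
a = sin²(Δφ/2) + cos φ₁ · cos φ₂ · sin²(Δλ/2) = 0.135102.
c = 2·atan2(√a, √(1−a)) = 0.75277 rad → d = 6371·c ≈ 4795.92 km ≈ 2589.59 nmi.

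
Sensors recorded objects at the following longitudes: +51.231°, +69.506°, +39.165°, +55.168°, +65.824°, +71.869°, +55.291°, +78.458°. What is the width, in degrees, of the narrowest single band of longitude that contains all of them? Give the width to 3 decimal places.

39.293°

Sort the longitudes: +39.165°, +51.231°, +55.168°, +55.291°, +65.824°, +69.506°, +71.869°, +78.458°.
Eastward gaps between consecutive values (wrapping around): 12.066°, 3.937°, 0.123°, 10.533°, 3.682°, 2.363°, 6.589°, 320.707°.
Largest gap = 320.707° ⇒ minimal covering band is its complement: 360° − 320.707° = 39.293°.
Band runs from +39.165° eastward to +78.458°.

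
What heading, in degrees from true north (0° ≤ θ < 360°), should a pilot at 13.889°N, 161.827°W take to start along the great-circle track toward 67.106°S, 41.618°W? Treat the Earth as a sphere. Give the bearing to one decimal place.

Δλ = -41.618 − -161.827 = 120.209°.
θ = atan2( sin Δλ · cos φ₂ , cos φ₁ · sin φ₂ − sin φ₁ · cos φ₂ · cos Δλ )
  = atan2(0.33620, -0.84731) = 158.358° → normalised to [0°, 360°): 158.358°.

158.4°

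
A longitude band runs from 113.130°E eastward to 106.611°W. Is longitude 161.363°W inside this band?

Yes

Band width going east from +113.130° to -106.611°: ((-106.611 − 113.130) mod 360) = 140.259°.
Offset of -161.363° east of the west edge: ((-161.363 − 113.130) mod 360) = 85.507°.
85.507° ≤ 140.259° ⇒ inside.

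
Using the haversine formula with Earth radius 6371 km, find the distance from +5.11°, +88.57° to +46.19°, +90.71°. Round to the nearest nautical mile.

Δλ = 90.71 − 88.57 = 2.14°.
Δφ = 46.19 − 5.11 = 41.08°.
a = sin²(Δφ/2) + cos φ₁ · cos φ₂ · sin²(Δλ/2) = 0.123344.
c = 2·atan2(√a, √(1−a)) = 0.71771 rad → d = 6371·c ≈ 4572.55 km ≈ 2468.98 nmi.

2469 nmi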